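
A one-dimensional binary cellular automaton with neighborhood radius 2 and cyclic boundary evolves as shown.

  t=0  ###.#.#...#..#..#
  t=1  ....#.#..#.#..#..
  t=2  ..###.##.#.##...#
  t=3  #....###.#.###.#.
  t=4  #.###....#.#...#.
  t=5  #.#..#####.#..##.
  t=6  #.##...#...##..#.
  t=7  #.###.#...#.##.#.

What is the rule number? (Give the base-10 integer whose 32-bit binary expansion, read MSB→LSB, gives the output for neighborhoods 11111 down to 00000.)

  [31] ##### => #  t=5,i=7
  [30] ####. => .  t=0,i=1
  [29] ###.# => .  t=0,i=2
  [28] ###.. => .  t=4,i=4
  [27] ##.## => #  t=2,i=5
  [26] ##.#. => .  t=0,i=3
  [25] ##..# => #  t=6,i=13
  [24] ##... => #  t=2,i=13
  [23] #.### => #  t=3,i=11
  [22] #.##. => #  t=2,i=6
  [21] #.#.# => #  t=0,i=4
  [20] #.#.. => #  t=0,i=6
  [19] #..## => .  t=0,i=15
  [18] #..#. => .  t=0,i=12
  [17] #...# => .  t=0,i=8
  [16] #.... => #  t=1,i=16
  [15] .#### => .  t=0,i=0
  [14] .###. => .  t=2,i=3
  [13] .##.# => #  t=2,i=7
  [12] .##.. => #  t=2,i=12
  [11] .#.## => .  t=2,i=10
  [10] .#.#. => .  t=0,i=5
  [9] .#..# => #  t=0,i=11
  [8] .#... => .  t=0,i=7
  [7] ..### => .  t=0,i=16
  [6] ..##. => .  t=5,i=14
  [5] ..#.# => #  t=1,i=4
  [4] ..#.. => .  t=0,i=10
  [3] ...## => #  t=3,i=4
  [2] ...#. => #  t=0,i=9
  [1] ....# => #  t=1,i=2
  [0] ..... => .  t=1,i=0
  bits 10001011111100010011001000101110 = 2347840046

2347840046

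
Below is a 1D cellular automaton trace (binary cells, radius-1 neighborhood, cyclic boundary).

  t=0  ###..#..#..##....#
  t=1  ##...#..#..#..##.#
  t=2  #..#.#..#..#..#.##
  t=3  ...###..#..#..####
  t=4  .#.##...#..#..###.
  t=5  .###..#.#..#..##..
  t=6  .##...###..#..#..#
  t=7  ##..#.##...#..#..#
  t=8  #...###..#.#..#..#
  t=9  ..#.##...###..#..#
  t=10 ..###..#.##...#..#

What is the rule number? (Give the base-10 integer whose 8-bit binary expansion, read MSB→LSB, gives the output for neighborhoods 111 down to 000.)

173

  ###|#  b7=1 t=0,i=0
  ##.|.  b6=0 t=0,i=2
  #.#|#  b5=1 t=1,i=16
  #..|.  b4=0 t=0,i=3
  .##|#  b3=1 t=0,i=11
  .#.|#  b2=1 t=0,i=5
  ..#|.  b1=0 t=0,i=4
  ...|#  b0=1 t=0,i=14
  bits 10101101 = 173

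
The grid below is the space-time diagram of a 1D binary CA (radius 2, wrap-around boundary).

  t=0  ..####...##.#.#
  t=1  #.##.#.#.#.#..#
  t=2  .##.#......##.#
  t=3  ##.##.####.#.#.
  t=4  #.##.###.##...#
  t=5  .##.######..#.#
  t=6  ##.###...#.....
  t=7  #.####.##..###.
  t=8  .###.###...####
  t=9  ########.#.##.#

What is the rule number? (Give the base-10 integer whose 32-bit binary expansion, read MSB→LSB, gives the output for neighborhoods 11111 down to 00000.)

  nb #####: next=.  (t=5,i=6, bit31=0)
  nb ####.: next=.  (t=0,i=4, bit30=0)
  nb ###.#: next=#  (t=3,i=9, bit29=1)
  nb ###..: next=#  (t=0,i=5, bit28=1)
  nb ##.##: next=#  (t=1,i=1, bit27=1)
  nb ##.#.: next=#  (t=0,i=11, bit26=1)
  nb ##..#: next=.  (t=5,i=10, bit25=0)
  nb ##...: next=.  (t=0,i=6, bit24=0)
  nb #.###: next=#  (t=3,i=6, bit23=1)
  nb #.##.: next=#  (t=1,i=2, bit22=1)
  nb #.#.#: next=.  (t=0,i=12, bit21=0)
  nb #.#..: next=#  (t=0,i=14, bit20=1)
  nb #..##: next=.  (t=0,i=1, bit19=0)
  nb #..#.: next=.  (t=5,i=11, bit18=0)
  nb #...#: next=#  (t=0,i=7, bit17=1)
  nb #....: next=#  (t=2,i=6, bit16=1)
  nb .####: next=#  (t=0,i=3, bit15=1)
  nb .###.: next=#  (t=4,i=6, bit14=1)
  nb .##.#: next=.  (t=0,i=10, bit13=0)
  nb .##..: next=.  (t=4,i=10, bit12=0)
  nb .#.##: next=#  (t=2,i=0, bit11=1)
  nb .#.#.: next=.  (t=0,i=13, bit10=0)
  nb .#..#: next=#  (t=0,i=0, bit9=1)
  nb .#...: next=.  (t=2,i=5, bit8=0)
  nb ..###: next=#  (t=0,i=2, bit7=1)
  nb ..##.: next=#  (t=0,i=9, bit6=1)
  nb ..#.#: next=.  (t=5,i=12, bit5=0)
  nb ..#..: next=.  (t=6,i=9, bit4=0)
  nb ...##: next=.  (t=0,i=8, bit3=0)
  nb ...#.: next=#  (t=6,i=8, bit2=1)
  nb ....#: next=#  (t=2,i=9, bit1=1)
  nb .....: next=#  (t=2,i=7, bit0=1)
  bits 00111100110100111100101011000111 = 1020512967

1020512967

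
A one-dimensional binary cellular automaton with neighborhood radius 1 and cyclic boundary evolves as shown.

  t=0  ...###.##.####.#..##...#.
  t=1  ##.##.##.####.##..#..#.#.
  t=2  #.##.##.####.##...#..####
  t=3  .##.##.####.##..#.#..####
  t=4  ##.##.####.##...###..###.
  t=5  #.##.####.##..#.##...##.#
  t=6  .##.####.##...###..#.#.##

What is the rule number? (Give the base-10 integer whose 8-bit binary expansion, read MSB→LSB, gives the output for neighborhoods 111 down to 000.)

  ###|#  b7=1 t=0,i=4
  ##.|.  b6=0 t=0,i=5
  #.#|#  b5=1 t=0,i=6
  #..|.  b4=0 t=0,i=16
  .##|#  b3=1 t=0,i=3
  .#.|#  b2=1 t=0,i=15
  ..#|.  b1=0 t=0,i=2
  ...|#  b0=1 t=0,i=0
  bits 10101101 = 173

173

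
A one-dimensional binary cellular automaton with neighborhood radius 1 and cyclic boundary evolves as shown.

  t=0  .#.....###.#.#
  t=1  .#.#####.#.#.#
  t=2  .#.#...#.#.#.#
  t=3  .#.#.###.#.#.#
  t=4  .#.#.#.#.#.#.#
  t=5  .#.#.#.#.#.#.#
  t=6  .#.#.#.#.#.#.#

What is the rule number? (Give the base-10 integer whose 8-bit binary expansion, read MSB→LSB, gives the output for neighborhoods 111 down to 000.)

79

  ### -> .   bit 7 = 0  t=0,i=8
  ##. -> #   bit 6 = 1  t=0,i=9
  #.# -> .   bit 5 = 0  t=0,i=0
  #.. -> .   bit 4 = 0  t=0,i=2
  .## -> #   bit 3 = 1  t=0,i=7
  .#. -> #   bit 2 = 1  t=0,i=1
  ..# -> #   bit 1 = 1  t=0,i=6
  ... -> #   bit 0 = 1  t=0,i=3
  bits 01001111 = 79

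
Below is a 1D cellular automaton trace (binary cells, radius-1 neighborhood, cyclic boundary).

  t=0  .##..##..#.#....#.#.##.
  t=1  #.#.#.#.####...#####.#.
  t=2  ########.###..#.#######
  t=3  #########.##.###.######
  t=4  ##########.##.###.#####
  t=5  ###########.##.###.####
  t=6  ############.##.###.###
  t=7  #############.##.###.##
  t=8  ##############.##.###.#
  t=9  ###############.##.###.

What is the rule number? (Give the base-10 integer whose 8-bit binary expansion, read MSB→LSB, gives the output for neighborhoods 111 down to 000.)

  ###|#  b7=1 t=1,i=9
  ##.|#  b6=1 t=0,i=2
  #.#|#  b5=1 t=0,i=10
  #..|.  b4=0 t=0,i=3
  .##|.  b3=0 t=0,i=1
  .#.|#  b2=1 t=0,i=9
  ..#|#  b1=1 t=0,i=0
  ...|.  b0=0 t=0,i=13
  bits 11100110 = 230

230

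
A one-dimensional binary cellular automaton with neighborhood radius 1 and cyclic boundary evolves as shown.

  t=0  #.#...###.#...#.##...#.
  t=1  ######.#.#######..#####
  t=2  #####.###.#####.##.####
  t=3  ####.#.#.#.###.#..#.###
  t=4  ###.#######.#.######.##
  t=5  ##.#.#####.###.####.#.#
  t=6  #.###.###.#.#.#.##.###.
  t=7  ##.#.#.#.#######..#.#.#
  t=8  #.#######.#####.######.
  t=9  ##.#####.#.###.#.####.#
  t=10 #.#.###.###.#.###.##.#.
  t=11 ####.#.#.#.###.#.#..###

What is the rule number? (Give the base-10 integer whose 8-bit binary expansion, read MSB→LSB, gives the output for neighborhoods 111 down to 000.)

  nb ###: next=#  (t=0,i=7, bit7=1)
  nb ##.: next=.  (t=0,i=8, bit6=0)
  nb #.#: next=#  (t=0,i=1, bit5=1)
  nb #..: next=#  (t=0,i=3, bit4=1)
  nb .##: next=.  (t=0,i=6, bit3=0)
  nb .#.: next=#  (t=0,i=0, bit2=1)
  nb ..#: next=#  (t=0,i=5, bit1=1)
  nb ...: next=#  (t=0,i=4, bit0=1)
  bits 10110111 = 183

183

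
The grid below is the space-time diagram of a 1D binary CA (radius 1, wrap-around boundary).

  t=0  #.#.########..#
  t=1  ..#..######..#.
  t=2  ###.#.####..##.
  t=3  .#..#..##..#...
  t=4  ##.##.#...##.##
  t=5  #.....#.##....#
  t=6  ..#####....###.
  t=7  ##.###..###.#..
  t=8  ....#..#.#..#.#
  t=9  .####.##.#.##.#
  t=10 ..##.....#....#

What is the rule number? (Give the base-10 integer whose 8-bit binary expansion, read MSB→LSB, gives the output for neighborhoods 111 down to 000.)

  [7] ### => #  t=0,i=5
  [6] ##. => .  t=0,i=0
  [5] #.# => .  t=0,i=1
  [4] #.. => .  t=0,i=12
  [3] .## => .  t=0,i=4
  [2] .#. => #  t=0,i=2
  [1] ..# => #  t=0,i=13
  [0] ... => #  t=1,i=0
  bits 10000111 = 135

135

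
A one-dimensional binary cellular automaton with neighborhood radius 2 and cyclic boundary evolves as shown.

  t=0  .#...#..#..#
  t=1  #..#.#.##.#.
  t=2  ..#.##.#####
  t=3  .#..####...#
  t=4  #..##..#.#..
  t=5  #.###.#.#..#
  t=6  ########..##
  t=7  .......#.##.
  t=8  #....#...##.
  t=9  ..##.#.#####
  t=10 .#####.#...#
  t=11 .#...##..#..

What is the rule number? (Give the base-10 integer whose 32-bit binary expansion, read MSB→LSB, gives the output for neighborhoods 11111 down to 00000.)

  ##### -> .   bit 31 = 0  t=2,i=9
  ####. -> .   bit 30 = 0  t=2,i=10
  ###.# -> #   bit 29 = 1  t=5,i=4
  ###.. -> #   bit 28 = 1  t=2,i=11
  ##.## -> #   bit 27 = 1  t=2,i=6
  ##.#. -> #   bit 26 = 1  t=1,i=9
  ##..# -> .   bit 25 = 0  t=2,i=0
  ##... -> .   bit 24 = 0  t=3,i=8
  #.### -> #   bit 23 = 1  t=2,i=7
  #.##. -> #   bit 22 = 1  t=1,i=7
  #.#.# -> #   bit 21 = 1  t=1,i=5
  #.#.. -> .   bit 20 = 0  t=0,i=1
  #..## -> #   bit 19 = 1  t=3,i=3
  #..#. -> #   bit 18 = 1  t=0,i=7
  #...# -> #   bit 17 = 1  t=0,i=3
  #.... -> #   bit 16 = 1  t=7,i=0
  .#### -> .   bit 15 = 0  t=2,i=8
  .###. -> #   bit 14 = 1  t=5,i=3
  .##.# -> #   bit 13 = 1  t=1,i=8
  .##.. -> #   bit 12 = 1  t=4,i=4
  .#.## -> .   bit 11 = 0  t=1,i=6
  .#.#. -> #   bit 10 = 1  t=0,i=0
  .#..# -> .   bit 9 = 0  t=0,i=6
  .#... -> .   bit 8 = 0  t=0,i=2
  ..### -> #   bit 7 = 1  t=3,i=4
  ..##. -> #   bit 6 = 1  t=4,i=3
  ..#.# -> .   bit 5 = 0  t=0,i=11
  ..#.. -> #   bit 4 = 1  t=0,i=5
  ...## -> #   bit 3 = 1  t=8,i=8
  ...#. -> .   bit 2 = 0  t=0,i=4
  ....# -> #   bit 1 = 1  t=7,i=5
  ..... -> .   bit 0 = 0  t=7,i=1
  bits 00111100111011110111010011011010 = 1022325978

1022325978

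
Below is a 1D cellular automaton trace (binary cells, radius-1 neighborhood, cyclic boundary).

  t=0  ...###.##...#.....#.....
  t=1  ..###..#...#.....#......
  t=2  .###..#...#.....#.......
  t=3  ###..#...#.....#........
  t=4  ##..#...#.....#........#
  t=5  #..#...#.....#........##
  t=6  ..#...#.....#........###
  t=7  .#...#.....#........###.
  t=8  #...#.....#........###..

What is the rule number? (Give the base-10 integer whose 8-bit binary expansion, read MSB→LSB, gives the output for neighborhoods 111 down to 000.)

138

  ###|#  b7=1 t=0,i=4
  ##.|.  b6=0 t=0,i=5
  #.#|.  b5=0 t=0,i=6
  #..|.  b4=0 t=0,i=9
  .##|#  b3=1 t=0,i=3
  .#.|.  b2=0 t=0,i=12
  ..#|#  b1=1 t=0,i=2
  ...|.  b0=0 t=0,i=0
  bits 10001010 = 138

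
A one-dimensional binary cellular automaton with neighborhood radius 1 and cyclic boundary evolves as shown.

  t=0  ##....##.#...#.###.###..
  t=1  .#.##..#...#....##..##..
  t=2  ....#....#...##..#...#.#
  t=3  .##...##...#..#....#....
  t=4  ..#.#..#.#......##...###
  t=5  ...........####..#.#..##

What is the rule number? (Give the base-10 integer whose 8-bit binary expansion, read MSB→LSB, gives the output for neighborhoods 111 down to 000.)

  ### -> #   bit 7 = 1  t=0,i=16
  ##. -> #   bit 6 = 1  t=0,i=1
  #.# -> .   bit 5 = 0  t=0,i=8
  #.. -> .   bit 4 = 0  t=0,i=2
  .## -> .   bit 3 = 0  t=0,i=0
  .#. -> .   bit 2 = 0  t=0,i=9
  ..# -> .   bit 1 = 0  t=0,i=5
  ... -> #   bit 0 = 1  t=0,i=3
  bits 11000001 = 193

193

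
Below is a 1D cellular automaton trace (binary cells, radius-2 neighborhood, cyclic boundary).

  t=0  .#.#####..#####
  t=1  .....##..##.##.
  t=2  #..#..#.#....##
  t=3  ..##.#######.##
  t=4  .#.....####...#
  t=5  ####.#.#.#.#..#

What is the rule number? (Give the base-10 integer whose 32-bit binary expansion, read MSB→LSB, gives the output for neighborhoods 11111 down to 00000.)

  nb #####: next=#  (t=0,i=5, bit31=1)
  nb ####.: next=#  (t=0,i=6, bit30=1)
  nb ###.#: next=.  (t=0,i=14, bit29=0)
  nb ###..: next=.  (t=0,i=7, bit28=0)
  nb ##.##: next=.  (t=1,i=11, bit27=0)
  nb ##.#.: next=.  (t=0,i=0, bit26=0)
  nb ##..#: next=.  (t=0,i=8, bit25=0)
  nb ##...: next=#  (t=1,i=14, bit24=1)
  nb #.###: next=.  (t=0,i=3, bit23=0)
  nb #.##.: next=.  (t=1,i=12, bit22=0)
  nb #.#.#: next=.  (t=0,i=1, bit21=0)
  nb #.#..: next=#  (t=2,i=8, bit20=1)
  nb #..##: next=#  (t=0,i=9, bit19=1)
  nb #..#.: next=#  (t=2,i=2, bit18=1)
  nb #...#: next=.  (t=4,i=12, bit17=0)
  nb #....: next=#  (t=1,i=0, bit16=1)
  nb .####: next=.  (t=0,i=4, bit15=0)
  nb .###.: next=#  (t=2,i=14, bit14=1)
  nb .##.#: next=.  (t=1,i=10, bit13=0)
  nb .##..: next=#  (t=1,i=6, bit12=1)
  nb .#.##: next=.  (t=0,i=2, bit11=0)
  nb .#.#.: next=#  (t=2,i=7, bit10=1)
  nb .#..#: next=.  (t=2,i=4, bit9=0)
  nb .#...: next=#  (t=2,i=9, bit8=1)
  nb ..###: next=#  (t=0,i=10, bit7=1)
  nb ..##.: next=.  (t=1,i=5, bit6=0)
  nb ..#.#: next=#  (t=2,i=6, bit5=1)
  nb ..#..: next=#  (t=2,i=3, bit4=1)
  nb ...##: next=.  (t=1,i=4, bit3=0)
  nb ...#.: next=.  (t=4,i=13, bit2=0)
  nb ....#: next=#  (t=1,i=3, bit1=1)
  nb .....: next=.  (t=1,i=1, bit0=0)
  bits 11000001000111010101010110110010 = 3239925170

3239925170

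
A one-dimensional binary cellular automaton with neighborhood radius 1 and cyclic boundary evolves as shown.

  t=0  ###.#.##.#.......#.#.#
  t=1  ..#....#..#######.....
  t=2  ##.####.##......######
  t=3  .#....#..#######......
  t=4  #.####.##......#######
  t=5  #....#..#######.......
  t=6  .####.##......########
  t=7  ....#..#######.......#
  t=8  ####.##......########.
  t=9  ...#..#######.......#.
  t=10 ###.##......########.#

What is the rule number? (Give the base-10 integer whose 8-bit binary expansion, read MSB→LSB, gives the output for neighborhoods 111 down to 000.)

  ###|.  b7=0 t=0,i=0
  ##.|#  b6=1 t=0,i=2
  #.#|.  b5=0 t=0,i=3
  #..|#  b4=1 t=0,i=10
  .##|.  b3=0 t=0,i=6
  .#.|.  b2=0 t=0,i=4
  ..#|#  b1=1 t=0,i=16
  ...|#  b0=1 t=0,i=11
  bits 01010011 = 83

83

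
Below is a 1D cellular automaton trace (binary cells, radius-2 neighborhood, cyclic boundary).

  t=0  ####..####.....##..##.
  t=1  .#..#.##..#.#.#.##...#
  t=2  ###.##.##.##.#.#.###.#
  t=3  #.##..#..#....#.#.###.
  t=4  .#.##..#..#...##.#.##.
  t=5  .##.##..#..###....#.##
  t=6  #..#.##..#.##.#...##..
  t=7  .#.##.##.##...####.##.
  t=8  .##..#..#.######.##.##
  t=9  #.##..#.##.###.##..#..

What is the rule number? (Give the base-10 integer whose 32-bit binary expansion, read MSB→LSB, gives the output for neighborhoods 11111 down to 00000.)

2870140841

  #####|#  b31=1 t=8,i=12
  ####.|.  b30=0 t=0,i=2
  ###.#|#  b29=1 t=2,i=2
  ###..|.  b28=0 t=0,i=3
  ##.##|#  b27=1 t=0,i=21
  ##.#.|.  b26=0 t=2,i=12
  ##..#|#  b25=1 t=0,i=4
  ##...|#  b24=1 t=0,i=10
  #.###|.  b23=0 t=0,i=0
  #.##.|.  b22=0 t=1,i=6
  #.#.#|.  b21=0 t=1,i=12
  #.#..|#  b20=1 t=1,i=1
  #..##|.  b19=0 t=0,i=5
  #..#.|.  b18=0 t=1,i=3
  #...#|#  b17=1 t=1,i=19
  #....|.  b16=0 t=0,i=11
  .####|#  b15=1 t=0,i=1
  .###.|#  b14=1 t=2,i=18
  .##.#|.  b13=0 t=0,i=20
  .##..|#  b12=1 t=0,i=16
  .#.##|#  b11=1 t=1,i=5
  .#.#.|#  b10=1 t=1,i=0
  .#..#|#  b9=1 t=1,i=2
  .#...|#  b8=1 t=3,i=10
  ..###|#  b7=1 t=0,i=6
  ..##.|.  b6=0 t=0,i=15
  ..#.#|#  b5=1 t=1,i=4
  ..#..|.  b4=0 t=3,i=6
  ...##|#  b3=1 t=0,i=14
  ...#.|.  b2=0 t=1,i=20
  ....#|.  b1=0 t=0,i=13
  .....|#  b0=1 t=0,i=12
  bits 10101011000100101101111110101001 = 2870140841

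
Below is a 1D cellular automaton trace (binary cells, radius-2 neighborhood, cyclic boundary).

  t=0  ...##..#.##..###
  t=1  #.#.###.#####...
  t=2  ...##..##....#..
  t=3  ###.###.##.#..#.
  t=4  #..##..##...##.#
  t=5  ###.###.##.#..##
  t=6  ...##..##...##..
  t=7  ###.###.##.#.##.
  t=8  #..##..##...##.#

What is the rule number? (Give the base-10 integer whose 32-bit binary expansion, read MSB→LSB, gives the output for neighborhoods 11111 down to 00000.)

  nb #####: next=.  (t=1,i=10, bit31=0)
  nb ####.: next=.  (t=1,i=11, bit30=0)
  nb ###.#: next=.  (t=1,i=6, bit29=0)
  nb ###..: next=.  (t=0,i=15, bit28=0)
  nb ##.##: next=#  (t=1,i=7, bit27=1)
  nb ##.#.: next=.  (t=3,i=10, bit26=0)
  nb ##..#: next=#  (t=0,i=5, bit25=1)
  nb ##...: next=#  (t=0,i=0, bit24=1)
  nb #.###: next=#  (t=1,i=4, bit23=1)
  nb #.##.: next=#  (t=0,i=9, bit22=1)
  nb #.#.#: next=.  (t=1,i=2, bit21=0)
  nb #.#..: next=.  (t=3,i=11, bit20=0)
  nb #..##: next=#  (t=0,i=12, bit19=1)
  nb #..#.: next=#  (t=0,i=6, bit18=1)
  nb #...#: next=.  (t=0,i=1, bit17=0)
  nb #....: next=.  (t=2,i=10, bit16=0)
  nb .####: next=.  (t=1,i=9, bit15=0)
  nb .###.: next=.  (t=0,i=14, bit14=0)
  nb .##.#: next=.  (t=3,i=9, bit13=0)
  nb .##..: next=#  (t=0,i=4, bit12=1)
  nb .#.##: next=#  (t=0,i=8, bit11=1)
  nb .#.#.: next=.  (t=1,i=1, bit10=0)
  nb .#..#: next=#  (t=3,i=12, bit9=1)
  nb .#...: next=#  (t=2,i=14, bit8=1)
  nb ..###: next=.  (t=0,i=13, bit7=0)
  nb ..##.: next=.  (t=0,i=3, bit6=0)
  nb ..#.#: next=.  (t=0,i=7, bit5=0)
  nb ..#..: next=.  (t=2,i=13, bit4=0)
  nb ...##: next=#  (t=0,i=2, bit3=1)
  nb ...#.: next=.  (t=1,i=15, bit2=0)
  nb ....#: next=#  (t=2,i=1, bit1=1)
  nb .....: next=#  (t=2,i=0, bit0=1)
  bits 00001011110011000001101100001011 = 197925643

197925643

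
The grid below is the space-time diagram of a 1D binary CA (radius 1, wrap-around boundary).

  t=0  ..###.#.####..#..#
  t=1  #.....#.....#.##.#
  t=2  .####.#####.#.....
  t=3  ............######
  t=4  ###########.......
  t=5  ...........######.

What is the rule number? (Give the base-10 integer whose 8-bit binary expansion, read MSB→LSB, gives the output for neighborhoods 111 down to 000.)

  ### -> .   bit 7 = 0  t=0,i=3
  ##. -> .   bit 6 = 0  t=0,i=4
  #.# -> .   bit 5 = 0  t=0,i=5
  #.. -> #   bit 4 = 1  t=0,i=0
  .## -> .   bit 3 = 0  t=0,i=2
  .#. -> #   bit 2 = 1  t=0,i=6
  ..# -> .   bit 1 = 0  t=0,i=1
  ... -> #   bit 0 = 1  t=1,i=2
  bits 00010101 = 21

21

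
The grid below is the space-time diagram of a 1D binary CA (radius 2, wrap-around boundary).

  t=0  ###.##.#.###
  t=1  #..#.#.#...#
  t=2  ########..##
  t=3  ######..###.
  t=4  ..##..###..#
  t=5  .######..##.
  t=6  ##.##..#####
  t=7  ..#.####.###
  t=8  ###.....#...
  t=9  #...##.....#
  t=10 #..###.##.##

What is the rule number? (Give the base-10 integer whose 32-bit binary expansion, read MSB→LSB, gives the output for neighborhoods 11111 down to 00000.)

  [31] ##### => #  t=0,i=0
  [30] ####. => .  t=0,i=1
  [29] ###.# => .  t=0,i=2
  [28] ###.. => .  t=2,i=7
  [27] ##.## => #  t=0,i=3
  [26] ##.#. => .  t=0,i=6
  [25] ##..# => #  t=1,i=1
  [24] ##... => .  t=8,i=3
  [23] #.### => .  t=0,i=9
  [22] #.##. => .  t=0,i=4
  [21] #.#.# => #  t=0,i=7
  [20] #.#.. => #  t=1,i=7
  [19] #..## => #  t=2,i=9
  [18] #..#. => #  t=1,i=2
  [17] #...# => .  t=1,i=9
  [16] #.... => #  t=8,i=4
  [15] .#### => .  t=0,i=10
  [14] .###. => .  t=3,i=9
  [13] .##.# => #  t=0,i=5
  [12] .##.. => #  t=1,i=0
  [11] .#.## => .  t=0,i=8
  [10] .#.#. => #  t=1,i=4
  [9] .#..# => .  t=4,i=0
  [8] .#... => .  t=1,i=8
  [7] ..### => #  t=2,i=10
  [6] ..##. => #  t=1,i=11
  [5] ..#.# => #  t=1,i=3
  [4] ..#.. => .  t=4,i=11
  [3] ...## => #  t=1,i=10
  [2] ...#. => .  t=8,i=7
  [1] ....# => .  t=8,i=6
  [0] ..... => #  t=8,i=5
  bits 10001010001111010011010011101001 = 2319267049

2319267049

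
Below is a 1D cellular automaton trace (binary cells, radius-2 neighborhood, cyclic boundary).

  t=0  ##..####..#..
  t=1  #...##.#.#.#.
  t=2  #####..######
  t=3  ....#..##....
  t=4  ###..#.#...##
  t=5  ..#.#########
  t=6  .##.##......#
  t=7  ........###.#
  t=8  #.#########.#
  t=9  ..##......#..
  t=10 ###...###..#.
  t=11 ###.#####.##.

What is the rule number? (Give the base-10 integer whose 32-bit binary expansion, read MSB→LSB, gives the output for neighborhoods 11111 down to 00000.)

  [31] ##### => .  t=2,i=0
  [30] ####. => .  t=0,i=6
  [29] ###.# => #  t=7,i=10
  [28] ###.. => #  t=0,i=7
  [27] ##.## => .  t=6,i=3
  [26] ##.#. => .  t=1,i=6
  [25] ##..# => .  t=0,i=2
  [24] ##... => .  t=3,i=9
  [23] #.### => #  t=5,i=4
  [22] #.##. => .  t=6,i=1
  [21] #.#.# => #  t=1,i=7
  [20] #.#.. => #  t=1,i=0
  [19] #..## => .  t=0,i=3
  [18] #..#. => #  t=0,i=9
  [17] #...# => #  t=1,i=2
  [16] #.... => .  t=3,i=10
  [15] .#### => #  t=0,i=5
  [14] .###. => #  t=7,i=9
  [13] .##.# => .  t=1,i=5
  [12] .##.. => .  t=0,i=1
  [11] .#.## => .  t=5,i=3
  [10] .#.#. => #  t=1,i=8
  [9] .#..# => #  t=0,i=11
  [8] .#... => #  t=1,i=1
  [7] ..### => #  t=0,i=4
  [6] ..##. => #  t=0,i=0
  [5] ..#.# => #  t=4,i=5
  [4] ..#.. => .  t=0,i=10
  [3] ...## => #  t=1,i=3
  [2] ...#. => .  t=3,i=3
  [1] ....# => #  t=3,i=2
  [0] ..... => #  t=3,i=0
  bits 00110000101101101100011111101011 = 817285099

817285099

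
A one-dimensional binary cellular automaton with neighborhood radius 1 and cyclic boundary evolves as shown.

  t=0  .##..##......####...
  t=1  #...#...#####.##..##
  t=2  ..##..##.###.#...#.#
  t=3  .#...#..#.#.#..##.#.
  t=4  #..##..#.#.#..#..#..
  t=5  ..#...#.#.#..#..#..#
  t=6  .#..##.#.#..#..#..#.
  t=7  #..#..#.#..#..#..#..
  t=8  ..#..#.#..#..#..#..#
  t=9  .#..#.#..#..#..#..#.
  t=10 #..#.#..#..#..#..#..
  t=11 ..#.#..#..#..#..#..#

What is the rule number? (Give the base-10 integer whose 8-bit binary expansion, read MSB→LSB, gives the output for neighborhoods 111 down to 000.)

163

  ### -> #   bit 7 = 1  t=0,i=14
  ##. -> .   bit 6 = 0  t=0,i=2
  #.# -> #   bit 5 = 1  t=1,i=13
  #.. -> .   bit 4 = 0  t=0,i=3
  .## -> .   bit 3 = 0  t=0,i=1
  .#. -> .   bit 2 = 0  t=1,i=4
  ..# -> #   bit 1 = 1  t=0,i=0
  ... -> #   bit 0 = 1  t=0,i=8
  bits 10100011 = 163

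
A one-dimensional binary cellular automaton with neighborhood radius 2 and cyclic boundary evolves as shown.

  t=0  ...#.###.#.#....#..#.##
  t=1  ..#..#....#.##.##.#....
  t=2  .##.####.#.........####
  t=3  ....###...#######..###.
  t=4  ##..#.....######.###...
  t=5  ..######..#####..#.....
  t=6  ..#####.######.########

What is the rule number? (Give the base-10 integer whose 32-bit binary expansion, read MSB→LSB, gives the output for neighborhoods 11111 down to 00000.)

  [31] ##### => #  t=3,i=12
  [30] ####. => #  t=2,i=6
  [29] ###.# => .  t=0,i=7
  [28] ###.. => .  t=3,i=6
  [27] ##.## => .  t=1,i=14
  [26] ##.#. => .  t=0,i=8
  [25] ##..# => #  t=3,i=17
  [24] ##... => .  t=0,i=0
  [23] #.### => #  t=0,i=5
  [22] #.##. => .  t=0,i=21
  [21] #.#.# => .  t=0,i=9
  [20] #.#.. => .  t=0,i=11
  [19] #..## => #  t=3,i=18
  [18] #..#. => #  t=0,i=18
  [17] #...# => .  t=0,i=1
  [16] #.... => #  t=0,i=13
  [15] .#### => #  t=2,i=5
  [14] .###. => .  t=0,i=6
  [13] .##.# => .  t=1,i=13
  [12] .##.. => .  t=0,i=22
  [11] .#.## => .  t=0,i=4
  [10] .#.#. => #  t=0,i=10
  [9] .#..# => .  t=0,i=17
  [8] .#... => #  t=0,i=12
  [7] ..### => #  t=2,i=19
  [6] ..##. => .  t=4,i=0
  [5] ..#.# => .  t=0,i=3
  [4] ..#.. => #  t=0,i=16
  [3] ...## => .  t=2,i=18
  [2] ...#. => #  t=0,i=2
  [1] ....# => .  t=0,i=14
  [0] ..... => #  t=1,i=21
  bits 11000010100011011000010110010101 = 3264054677

3264054677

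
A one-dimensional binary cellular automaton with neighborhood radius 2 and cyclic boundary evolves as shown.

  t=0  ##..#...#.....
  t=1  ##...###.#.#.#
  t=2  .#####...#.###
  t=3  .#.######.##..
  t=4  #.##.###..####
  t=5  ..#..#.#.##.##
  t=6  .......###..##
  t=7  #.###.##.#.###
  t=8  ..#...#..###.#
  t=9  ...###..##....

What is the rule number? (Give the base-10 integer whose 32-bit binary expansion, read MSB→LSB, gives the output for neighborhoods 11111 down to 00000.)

  [31] ##### => #  t=2,i=3
  [30] ####. => #  t=2,i=4
  [29] ###.# => .  t=1,i=7
  [28] ###.. => #  t=1,i=1
  [27] ##.## => .  t=2,i=0
  [26] ##.#. => .  t=1,i=8
  [25] ##..# => .  t=0,i=2
  [24] ##... => #  t=1,i=2
  [23] #.### => #  t=1,i=13
  [22] #.##. => #  t=3,i=10
  [21] #.#.# => #  t=1,i=9
  [20] #.#.. => .  t=8,i=13
  [19] #..## => #  t=4,i=9
  [18] #..#. => .  t=0,i=3
  [17] #...# => #  t=0,i=6
  [16] #.... => .  t=0,i=10
  [15] .#### => .  t=2,i=2
  [14] .###. => .  t=1,i=0
  [13] .##.# => .  t=4,i=3
  [12] .##.. => #  t=0,i=1
  [11] .#.## => #  t=1,i=12
  [10] .#.#. => .  t=1,i=10
  [9] .#..# => .  t=5,i=3
  [8] .#... => #  t=0,i=5
  [7] ..### => #  t=1,i=5
  [6] ..##. => #  t=0,i=0
  [5] ..#.# => .  t=2,i=9
  [4] ..#.. => .  t=0,i=4
  [3] ...## => #  t=0,i=13
  [2] ...#. => #  t=0,i=7
  [1] ....# => .  t=0,i=12
  [0] ..... => #  t=0,i=11
  bits 11010001111010100001100111001101 = 3521780173

3521780173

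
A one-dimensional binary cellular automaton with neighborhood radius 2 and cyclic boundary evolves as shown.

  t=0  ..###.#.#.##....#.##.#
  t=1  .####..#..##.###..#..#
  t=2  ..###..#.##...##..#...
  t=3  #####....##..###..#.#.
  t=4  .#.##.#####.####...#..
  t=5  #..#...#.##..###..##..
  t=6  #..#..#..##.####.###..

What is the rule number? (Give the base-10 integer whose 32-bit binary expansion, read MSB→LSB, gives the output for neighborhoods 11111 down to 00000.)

1884935390

  [31] ##### => .  t=3,i=2
  [30] ####. => #  t=1,i=3
  [29] ###.# => #  t=0,i=4
  [28] ###.. => #  t=1,i=4
  [27] ##.## => .  t=1,i=12
  [26] ##.#. => .  t=0,i=5
  [25] ##..# => .  t=1,i=5
  [24] ##... => .  t=0,i=12
  [23] #.### => .  t=1,i=1
  [22] #.##. => #  t=0,i=10
  [21] #.#.# => .  t=0,i=6
  [20] #.#.. => #  t=0,i=21
  [19] #..## => #  t=0,i=1
  [18] #..#. => .  t=1,i=6
  [17] #...# => .  t=2,i=12
  [16] #.... => #  t=0,i=13
  [15] .#### => #  t=1,i=2
  [14] .###. => #  t=0,i=3
  [13] .##.# => .  t=0,i=19
  [12] .##.. => #  t=0,i=11
  [11] .#.## => .  t=0,i=9
  [10] .#.#. => #  t=0,i=7
  [9] .#..# => .  t=0,i=0
  [8] .#... => .  t=2,i=19
  [7] ..### => #  t=0,i=2
  [6] ..##. => #  t=1,i=10
  [5] ..#.# => .  t=0,i=16
  [4] ..#.. => #  t=1,i=7
  [3] ...## => #  t=2,i=1
  [2] ...#. => #  t=0,i=15
  [1] ....# => #  t=0,i=14
  [0] ..... => .  t=2,i=21
  bits 01110000010110011101010011011110 = 1884935390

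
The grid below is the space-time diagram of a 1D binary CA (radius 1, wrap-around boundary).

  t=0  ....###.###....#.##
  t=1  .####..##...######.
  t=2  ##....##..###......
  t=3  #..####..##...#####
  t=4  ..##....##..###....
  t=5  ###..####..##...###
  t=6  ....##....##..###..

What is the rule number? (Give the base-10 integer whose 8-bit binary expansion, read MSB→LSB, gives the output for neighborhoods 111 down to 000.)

47

  ### -> .   bit 7 = 0  t=0,i=5
  ##. -> .   bit 6 = 0  t=0,i=6
  #.# -> #   bit 5 = 1  t=0,i=7
  #.. -> .   bit 4 = 0  t=0,i=0
  .## -> #   bit 3 = 1  t=0,i=4
  .#. -> #   bit 2 = 1  t=0,i=15
  ..# -> #   bit 1 = 1  t=0,i=3
  ... -> #   bit 0 = 1  t=0,i=1
  bits 00101111 = 47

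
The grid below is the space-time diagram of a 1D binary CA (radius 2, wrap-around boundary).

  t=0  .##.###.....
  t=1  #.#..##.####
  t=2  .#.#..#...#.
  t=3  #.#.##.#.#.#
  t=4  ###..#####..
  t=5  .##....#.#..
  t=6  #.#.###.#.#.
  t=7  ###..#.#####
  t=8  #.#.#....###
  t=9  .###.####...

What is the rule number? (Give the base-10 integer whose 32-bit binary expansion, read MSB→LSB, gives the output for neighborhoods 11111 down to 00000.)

2485483279

  nb #####: next=#  (t=1,i=10, bit31=1)
  nb ####.: next=.  (t=1,i=11, bit30=0)
  nb ###.#: next=.  (t=1,i=0, bit29=0)
  nb ###..: next=#  (t=0,i=6, bit28=1)
  nb ##.##: next=.  (t=0,i=3, bit27=0)
  nb ##.#.: next=#  (t=1,i=1, bit26=1)
  nb ##..#: next=.  (t=4,i=3, bit25=0)
  nb ##...: next=.  (t=0,i=7, bit24=0)
  nb #.###: next=.  (t=0,i=4, bit23=0)
  nb #.##.: next=.  (t=3,i=4, bit22=0)
  nb #.#.#: next=#  (t=3,i=2, bit21=1)
  nb #.#..: next=.  (t=1,i=2, bit20=0)
  nb #..##: next=.  (t=1,i=4, bit19=0)
  nb #..#.: next=#  (t=2,i=0, bit18=1)
  nb #...#: next=.  (t=2,i=8, bit17=0)
  nb #....: next=#  (t=0,i=8, bit16=1)
  nb .####: next=.  (t=1,i=9, bit15=0)
  nb .###.: next=#  (t=0,i=5, bit14=1)
  nb .##.#: next=#  (t=0,i=2, bit13=1)
  nb .##..: next=#  (t=5,i=2, bit12=1)
  nb .#.##: next=.  (t=3,i=3, bit11=0)
  nb .#.#.: next=#  (t=2,i=2, bit10=1)
  nb .#..#: next=#  (t=1,i=3, bit9=1)
  nb .#...: next=#  (t=2,i=7, bit8=1)
  nb ..###: next=.  (t=4,i=0, bit7=0)
  nb ..##.: next=.  (t=0,i=1, bit6=0)
  nb ..#.#: next=.  (t=2,i=1, bit5=0)
  nb ..#..: next=.  (t=2,i=6, bit4=0)
  nb ...##: next=#  (t=0,i=0, bit3=1)
  nb ...#.: next=#  (t=2,i=9, bit2=1)
  nb ....#: next=#  (t=0,i=11, bit1=1)
  nb .....: next=#  (t=0,i=9, bit0=1)
  bits 10010100001001010111011100001111 = 2485483279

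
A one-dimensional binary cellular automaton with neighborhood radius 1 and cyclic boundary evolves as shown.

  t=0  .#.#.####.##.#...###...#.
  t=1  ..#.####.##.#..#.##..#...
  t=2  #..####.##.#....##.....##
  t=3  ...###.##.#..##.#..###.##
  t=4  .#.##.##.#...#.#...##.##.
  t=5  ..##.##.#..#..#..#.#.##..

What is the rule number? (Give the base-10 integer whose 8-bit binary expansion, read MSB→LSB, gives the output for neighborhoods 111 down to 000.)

  nb ###: next=#  (t=0,i=6, bit7=1)
  nb ##.: next=.  (t=0,i=8, bit6=0)
  nb #.#: next=#  (t=0,i=2, bit5=1)
  nb #..: next=.  (t=0,i=14, bit4=0)
  nb .##: next=#  (t=0,i=5, bit3=1)
  nb .#.: next=.  (t=0,i=1, bit2=0)
  nb ..#: next=.  (t=0,i=0, bit1=0)
  nb ...: next=#  (t=0,i=15, bit0=1)
  bits 10101001 = 169

169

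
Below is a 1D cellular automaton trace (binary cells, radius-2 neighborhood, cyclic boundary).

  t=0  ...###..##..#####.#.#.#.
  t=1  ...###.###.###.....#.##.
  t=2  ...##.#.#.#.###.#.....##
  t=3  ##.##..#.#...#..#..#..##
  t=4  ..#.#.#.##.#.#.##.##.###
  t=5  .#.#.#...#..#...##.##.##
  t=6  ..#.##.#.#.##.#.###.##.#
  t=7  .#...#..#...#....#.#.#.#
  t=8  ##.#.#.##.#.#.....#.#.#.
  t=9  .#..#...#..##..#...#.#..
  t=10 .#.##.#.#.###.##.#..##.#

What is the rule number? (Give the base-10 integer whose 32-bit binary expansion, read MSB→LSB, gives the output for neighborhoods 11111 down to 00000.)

  ##### -> .   bit 31 = 0  t=0,i=14
  ####. -> .   bit 30 = 0  t=0,i=15
  ###.# -> .   bit 29 = 0  t=0,i=16
  ###.. -> #   bit 28 = 1  t=0,i=5
  ##.## -> #   bit 27 = 1  t=1,i=6
  ##.#. -> .   bit 26 = 0  t=0,i=17
  ##..# -> .   bit 25 = 0  t=0,i=6
  ##... -> #   bit 24 = 1  t=1,i=14
  #.### -> .   bit 23 = 0  t=1,i=7
  #.##. -> .   bit 22 = 0  t=1,i=21
  #.#.# -> .   bit 21 = 0  t=0,i=18
  #.#.. -> #   bit 20 = 1  t=0,i=22
  #..## -> #   bit 19 = 1  t=0,i=7
  #..#. -> #   bit 18 = 1  t=3,i=6
  #...# -> #   bit 17 = 1  t=2,i=1
  #.... -> .   bit 16 = 0  t=0,i=0
  .#### -> #   bit 15 = 1  t=0,i=13
  .###. -> #   bit 14 = 1  t=0,i=4
  .##.# -> #   bit 13 = 1  t=2,i=4
  .##.. -> #   bit 12 = 1  t=0,i=9
  .#.## -> .   bit 11 = 0  t=1,i=20
  .#.#. -> #   bit 10 = 1  t=0,i=19
  .#..# -> .   bit 9 = 0  t=3,i=14
  .#... -> .   bit 8 = 0  t=0,i=23
  ..### -> #   bit 7 = 1  t=0,i=3
  ..##. -> #   bit 6 = 1  t=0,i=8
  ..#.# -> .   bit 5 = 0  t=1,i=19
  ..#.. -> #   bit 4 = 1  t=3,i=13
  ...## -> .   bit 3 = 0  t=0,i=2
  ...#. -> .   bit 2 = 0  t=1,i=18
  ....# -> .   bit 1 = 0  t=0,i=1
  ..... -> #   bit 0 = 1  t=1,i=16
  bits 00011001000111101111010011010001 = 421459153

421459153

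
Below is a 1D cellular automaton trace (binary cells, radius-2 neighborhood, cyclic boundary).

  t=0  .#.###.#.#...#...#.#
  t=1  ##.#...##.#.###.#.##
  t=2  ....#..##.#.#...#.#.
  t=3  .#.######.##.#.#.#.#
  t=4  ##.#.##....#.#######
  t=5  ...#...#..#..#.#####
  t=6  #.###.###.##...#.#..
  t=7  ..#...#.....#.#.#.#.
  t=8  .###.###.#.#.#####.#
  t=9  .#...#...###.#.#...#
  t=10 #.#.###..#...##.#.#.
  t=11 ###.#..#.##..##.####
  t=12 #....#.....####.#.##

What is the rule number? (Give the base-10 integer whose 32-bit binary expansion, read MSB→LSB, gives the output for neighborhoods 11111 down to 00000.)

  #####|#  b31=1 t=3,i=5
  ####.|.  b30=0 t=1,i=0
  ###.#|.  b29=0 t=0,i=5
  ###..|.  b28=0 t=5,i=19
  ##.##|.  b27=0 t=3,i=9
  ##.#.|.  b26=0 t=0,i=6
  ##..#|#  b25=1 t=10,i=7
  ##...|#  b24=1 t=4,i=7
  #.###|#  b23=1 t=0,i=3
  #.##.|.  b22=0 t=3,i=10
  #.#.#|#  b21=1 t=0,i=1
  #.#..|.  b20=0 t=0,i=9
  #..##|#  b19=1 t=2,i=6
  #..#.|.  b18=0 t=5,i=9
  #...#|.  b17=0 t=0,i=11
  #....|.  b16=0 t=2,i=0
  .####|.  b15=0 t=1,i=19
  .###.|.  b14=0 t=0,i=4
  .##.#|#  b13=1 t=1,i=8
  .##..|.  b12=0 t=4,i=6
  .#.##|.  b11=0 t=0,i=2
  .#.#.|#  b10=1 t=0,i=0
  .#..#|#  b9=1 t=2,i=5
  .#...|#  b8=1 t=0,i=10
  ..###|#  b7=1 t=9,i=9
  ..##.|#  b6=1 t=1,i=7
  ..#.#|.  b5=0 t=0,i=17
  ..#..|#  b4=1 t=0,i=13
  ...##|.  b3=0 t=1,i=6
  ...#.|#  b2=1 t=0,i=12
  ....#|.  b1=0 t=2,i=2
  .....|#  b0=1 t=2,i=1
  bits 10000011101010000010011111010101 = 2208835541

2208835541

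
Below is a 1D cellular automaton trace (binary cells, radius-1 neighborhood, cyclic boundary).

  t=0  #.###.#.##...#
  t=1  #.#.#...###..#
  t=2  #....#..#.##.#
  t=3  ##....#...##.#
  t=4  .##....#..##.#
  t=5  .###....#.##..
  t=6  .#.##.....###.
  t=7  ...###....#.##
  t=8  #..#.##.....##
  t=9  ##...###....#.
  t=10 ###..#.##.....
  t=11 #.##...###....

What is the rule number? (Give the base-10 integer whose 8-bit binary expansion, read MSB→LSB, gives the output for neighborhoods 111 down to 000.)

88

  ### -> .   bit 7 = 0  t=0,i=3
  ##. -> #   bit 6 = 1  t=0,i=0
  #.# -> .   bit 5 = 0  t=0,i=1
  #.. -> #   bit 4 = 1  t=0,i=10
  .## -> #   bit 3 = 1  t=0,i=2
  .#. -> .   bit 2 = 0  t=0,i=6
  ..# -> .   bit 1 = 0  t=0,i=12
  ... -> .   bit 0 = 0  t=0,i=11
  bits 01011000 = 88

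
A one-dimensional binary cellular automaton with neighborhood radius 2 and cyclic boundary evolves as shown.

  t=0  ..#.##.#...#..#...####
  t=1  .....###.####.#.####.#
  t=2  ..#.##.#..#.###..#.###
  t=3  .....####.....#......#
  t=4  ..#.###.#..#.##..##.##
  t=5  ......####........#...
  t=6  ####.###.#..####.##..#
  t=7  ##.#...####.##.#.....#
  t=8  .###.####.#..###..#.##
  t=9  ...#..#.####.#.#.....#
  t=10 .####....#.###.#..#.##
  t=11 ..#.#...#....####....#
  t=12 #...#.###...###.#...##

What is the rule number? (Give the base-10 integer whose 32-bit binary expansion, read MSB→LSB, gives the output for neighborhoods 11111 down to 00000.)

  #####|#  b31=1 t=6,i=1
  ####.|.  b30=0 t=0,i=20
  ###.#|#  b29=1 t=1,i=7
  ###..|#  b28=1 t=0,i=21
  ##.##|.  b27=0 t=1,i=8
  ##.#.|#  b26=1 t=0,i=6
  ##..#|.  b25=0 t=0,i=0
  ##...|.  b24=0 t=3,i=9
  #.###|.  b23=0 t=1,i=9
  #.##.|.  b22=0 t=0,i=4
  #.#.#|#  b21=1 t=1,i=14
  #.#..|#  b20=1 t=0,i=7
  #..##|.  b19=0 t=4,i=16
  #..#.|.  b18=0 t=0,i=1
  #...#|#  b17=1 t=0,i=9
  #....|.  b16=0 t=1,i=1
  .####|#  b15=1 t=0,i=19
  .###.|.  b14=0 t=1,i=6
  .##.#|#  b13=1 t=0,i=5
  .##..|.  b12=0 t=4,i=14
  .#.##|.  b11=0 t=0,i=3
  .#.#.|.  b10=0 t=9,i=14
  .#..#|#  b9=1 t=0,i=12
  .#...|.  b8=0 t=0,i=8
  ..###|#  b7=1 t=0,i=18
  ..##.|.  b6=0 t=4,i=17
  ..#.#|.  b5=0 t=0,i=2
  ..#..|#  b4=1 t=0,i=11
  ...##|#  b3=1 t=0,i=17
  ...#.|#  b2=1 t=0,i=10
  ....#|.  b1=0 t=1,i=3
  .....|#  b0=1 t=1,i=2
  bits 10110100001100101010001010011101 = 3023217309

3023217309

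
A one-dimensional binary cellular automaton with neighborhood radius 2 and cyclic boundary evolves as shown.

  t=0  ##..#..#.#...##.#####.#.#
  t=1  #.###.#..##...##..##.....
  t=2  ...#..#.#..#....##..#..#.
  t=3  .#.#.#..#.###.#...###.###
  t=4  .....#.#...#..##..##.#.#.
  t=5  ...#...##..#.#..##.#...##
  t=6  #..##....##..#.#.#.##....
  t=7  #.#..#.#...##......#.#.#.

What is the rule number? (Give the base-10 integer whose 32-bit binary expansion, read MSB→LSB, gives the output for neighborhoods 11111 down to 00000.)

  ##### -> #   bit 31 = 1  t=0,i=18
  ####. -> #   bit 30 = 1  t=0,i=19
  ###.# -> .   bit 29 = 0  t=0,i=20
  ###.. -> .   bit 28 = 0  t=0,i=1
  ##.## -> #   bit 27 = 1  t=0,i=15
  ##.#. -> .   bit 26 = 0  t=0,i=21
  ##..# -> #   bit 25 = 1  t=0,i=2
  ##... -> #   bit 24 = 1  t=1,i=11
  #.### -> .   bit 23 = 0  t=0,i=16
  #.##. -> #   bit 22 = 1  t=6,i=19
  #.#.# -> .   bit 21 = 0  t=0,i=22
  #.#.. -> #   bit 20 = 1  t=0,i=9
  #..## -> #   bit 19 = 1  t=1,i=8
  #..#. -> #   bit 18 = 1  t=0,i=3
  #...# -> .   bit 17 = 0  t=0,i=11
  #.... -> .   bit 16 = 0  t=1,i=21
  .#### -> .   bit 15 = 0  t=0,i=17
  .###. -> #   bit 14 = 1  t=0,i=0
  .##.# -> #   bit 13 = 1  t=0,i=14
  .##.. -> .   bit 12 = 0  t=1,i=10
  .#.## -> .   bit 11 = 0  t=0,i=23
  .#.#. -> .   bit 10 = 0  t=0,i=8
  .#..# -> .   bit 9 = 0  t=0,i=5
  .#... -> #   bit 8 = 1  t=0,i=10
  ..### -> #   bit 7 = 1  t=3,i=18
  ..##. -> .   bit 6 = 0  t=0,i=13
  ..#.# -> .   bit 5 = 0  t=0,i=7
  ..#.. -> #   bit 4 = 1  t=0,i=4
  ...## -> .   bit 3 = 0  t=0,i=12
  ...#. -> .   bit 2 = 0  t=1,i=24
  ....# -> #   bit 1 = 1  t=1,i=23
  ..... -> .   bit 0 = 0  t=1,i=22
  bits 11001011010111000110000110010010 = 3411829138

3411829138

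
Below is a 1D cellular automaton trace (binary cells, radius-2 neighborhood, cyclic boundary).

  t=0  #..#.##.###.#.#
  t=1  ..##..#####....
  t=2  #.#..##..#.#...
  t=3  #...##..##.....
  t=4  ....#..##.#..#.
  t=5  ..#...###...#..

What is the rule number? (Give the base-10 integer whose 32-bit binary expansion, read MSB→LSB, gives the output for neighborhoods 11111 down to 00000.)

  ##### -> .   bit 31 = 0  t=1,i=8
  ####. -> #   bit 30 = 1  t=1,i=9
  ###.# -> #   bit 29 = 1  t=0,i=10
  ###.. -> .   bit 28 = 0  t=1,i=10
  ##.## -> #   bit 27 = 1  t=0,i=7
  ##.#. -> .   bit 26 = 0  t=0,i=11
  ##..# -> .   bit 25 = 0  t=0,i=1
  ##... -> #   bit 24 = 1  t=1,i=11
  #.### -> #   bit 23 = 1  t=0,i=8
  #.##. -> .   bit 22 = 0  t=0,i=5
  #.#.# -> .   bit 21 = 0  t=0,i=12
  #.#.. -> .   bit 20 = 0  t=2,i=2
  #..## -> #   bit 19 = 1  t=1,i=5
  #..#. -> #   bit 18 = 1  t=0,i=2
  #...# -> .   bit 17 = 0  t=2,i=13
  #.... -> .   bit 16 = 0  t=1,i=12
  .#### -> .   bit 15 = 0  t=1,i=7
  .###. -> #   bit 14 = 1  t=0,i=9
  .##.# -> #   bit 13 = 1  t=0,i=6
  .##.. -> .   bit 12 = 0  t=0,i=0
  .#.## -> .   bit 11 = 0  t=0,i=4
  .#.#. -> .   bit 10 = 0  t=2,i=1
  .#..# -> .   bit 9 = 0  t=2,i=3
  .#... -> .   bit 8 = 0  t=2,i=12
  ..### -> #   bit 7 = 1  t=1,i=6
  ..##. -> #   bit 6 = 1  t=1,i=2
  ..#.# -> #   bit 5 = 1  t=0,i=3
  ..#.. -> .   bit 4 = 0  t=3,i=0
  ...## -> .   bit 3 = 0  t=1,i=1
  ...#. -> .   bit 2 = 0  t=2,i=14
  ....# -> #   bit 1 = 1  t=1,i=0
  ..... -> .   bit 0 = 0  t=1,i=13
  bits 01101001100011000110000011100010 = 1770807522

1770807522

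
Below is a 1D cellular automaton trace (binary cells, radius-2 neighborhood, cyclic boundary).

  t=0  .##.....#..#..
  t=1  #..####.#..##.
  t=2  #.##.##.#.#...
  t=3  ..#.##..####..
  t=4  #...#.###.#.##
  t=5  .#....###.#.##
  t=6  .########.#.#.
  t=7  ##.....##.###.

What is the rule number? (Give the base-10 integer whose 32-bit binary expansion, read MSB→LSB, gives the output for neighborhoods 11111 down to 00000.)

1811498395

  [31] ##### => .  t=6,i=3
  [30] ####. => #  t=1,i=5
  [29] ###.# => #  t=1,i=6
  [28] ###.. => .  t=3,i=11
  [27] ##.## => #  t=2,i=4
  [26] ##.#. => .  t=1,i=7
  [25] ##..# => #  t=3,i=6
  [24] ##... => #  t=0,i=3
  [23] #.### => #  t=4,i=6
  [22] #.##. => #  t=2,i=2
  [21] #.#.# => #  t=2,i=8
  [20] #.#.. => #  t=1,i=0
  [19] #..## => #  t=1,i=2
  [18] #..#. => .  t=0,i=10
  [17] #...# => .  t=0,i=13
  [16] #.... => #  t=0,i=4
  [15] .#### => .  t=1,i=4
  [14] .###. => #  t=4,i=7
  [13] .##.# => .  t=1,i=12
  [12] .##.. => .  t=0,i=2
  [11] .#.## => .  t=2,i=1
  [10] .#.#. => #  t=2,i=9
  [9] .#..# => .  t=0,i=9
  [8] .#... => #  t=0,i=12
  [7] ..### => #  t=1,i=3
  [6] ..##. => .  t=0,i=1
  [5] ..#.# => .  t=2,i=0
  [4] ..#.. => #  t=0,i=8
  [3] ...## => #  t=0,i=0
  [2] ...#. => .  t=0,i=7
  [1] ....# => #  t=0,i=6
  [0] ..... => #  t=0,i=5
  bits 01101011111110010100010110011011 = 1811498395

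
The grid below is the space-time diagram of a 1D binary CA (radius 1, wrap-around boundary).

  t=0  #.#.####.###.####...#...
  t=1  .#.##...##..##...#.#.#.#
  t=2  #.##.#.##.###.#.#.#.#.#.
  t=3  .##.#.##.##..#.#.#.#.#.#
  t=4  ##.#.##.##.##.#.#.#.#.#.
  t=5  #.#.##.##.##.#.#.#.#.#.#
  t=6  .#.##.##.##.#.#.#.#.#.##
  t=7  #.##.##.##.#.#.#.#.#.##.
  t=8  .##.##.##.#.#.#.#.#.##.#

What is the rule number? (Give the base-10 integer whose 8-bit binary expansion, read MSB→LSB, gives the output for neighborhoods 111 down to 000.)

  ###|.  b7=0 t=0,i=5
  ##.|.  b6=0 t=0,i=7
  #.#|#  b5=1 t=0,i=1
  #..|#  b4=1 t=0,i=17
  .##|#  b3=1 t=0,i=4
  .#.|.  b2=0 t=0,i=0
  ..#|#  b1=1 t=0,i=19
  ...|.  b0=0 t=0,i=18
  bits 00111010 = 58

58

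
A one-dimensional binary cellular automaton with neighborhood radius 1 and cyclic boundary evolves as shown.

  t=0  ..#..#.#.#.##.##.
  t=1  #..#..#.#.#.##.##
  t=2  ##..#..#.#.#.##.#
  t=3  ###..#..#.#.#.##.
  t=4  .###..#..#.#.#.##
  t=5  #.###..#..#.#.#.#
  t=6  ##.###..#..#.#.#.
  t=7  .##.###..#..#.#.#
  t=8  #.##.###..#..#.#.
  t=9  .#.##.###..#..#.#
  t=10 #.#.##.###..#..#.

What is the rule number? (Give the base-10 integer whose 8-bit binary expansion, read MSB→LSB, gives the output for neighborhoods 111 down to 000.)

241

  nb ###: next=#  (t=1,i=16, bit7=1)
  nb ##.: next=#  (t=0,i=12, bit6=1)
  nb #.#: next=#  (t=0,i=6, bit5=1)
  nb #..: next=#  (t=0,i=3, bit4=1)
  nb .##: next=.  (t=0,i=11, bit3=0)
  nb .#.: next=.  (t=0,i=2, bit2=0)
  nb ..#: next=.  (t=0,i=1, bit1=0)
  nb ...: next=#  (t=0,i=0, bit0=1)
  bits 11110001 = 241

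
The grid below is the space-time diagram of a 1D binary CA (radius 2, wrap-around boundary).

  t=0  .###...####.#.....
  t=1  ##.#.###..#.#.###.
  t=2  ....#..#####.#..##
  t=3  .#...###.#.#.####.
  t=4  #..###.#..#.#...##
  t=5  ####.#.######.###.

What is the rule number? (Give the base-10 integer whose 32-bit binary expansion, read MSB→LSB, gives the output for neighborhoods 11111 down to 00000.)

  ##### -> #   bit 31 = 1  t=2,i=9
  ####. -> .   bit 30 = 0  t=0,i=9
  ###.# -> #   bit 29 = 1  t=0,i=10
  ###.. -> #   bit 28 = 1  t=0,i=3
  ##.## -> #   bit 27 = 1  t=1,i=17
  ##.#. -> .   bit 26 = 0  t=0,i=11
  ##..# -> #   bit 25 = 1  t=1,i=8
  ##... -> .   bit 24 = 0  t=0,i=4
  #.### -> .   bit 23 = 0  t=1,i=5
  #.##. -> .   bit 22 = 0  t=1,i=0
  #.#.# -> .   bit 21 = 0  t=1,i=3
  #.#.. -> #   bit 20 = 1  t=0,i=12
  #..## -> #   bit 19 = 1  t=2,i=6
  #..#. -> #   bit 18 = 1  t=1,i=9
  #...# -> #   bit 17 = 1  t=0,i=5
  #.... -> #   bit 16 = 1  t=0,i=14
  .#### -> .   bit 15 = 0  t=0,i=8
  .###. -> .   bit 14 = 0  t=0,i=2
  .##.# -> .   bit 13 = 0  t=1,i=1
  .##.. -> .   bit 12 = 0  t=2,i=17
  .#.## -> #   bit 11 = 1  t=1,i=4
  .#.#. -> #   bit 10 = 1  t=1,i=11
  .#..# -> #   bit 9 = 1  t=2,i=5
  .#... -> .   bit 8 = 0  t=0,i=13
  ..### -> #   bit 7 = 1  t=0,i=1
  ..##. -> #   bit 6 = 1  t=2,i=16
  ..#.# -> #   bit 5 = 1  t=1,i=10
  ..#.. -> .   bit 4 = 0  t=2,i=4
  ...## -> #   bit 3 = 1  t=0,i=0
  ...#. -> .   bit 2 = 0  t=2,i=3
  ....# -> .   bit 1 = 0  t=0,i=17
  ..... -> #   bit 0 = 1  t=0,i=15
  bits 10111010000111110000111011101001 = 3122597609

3122597609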